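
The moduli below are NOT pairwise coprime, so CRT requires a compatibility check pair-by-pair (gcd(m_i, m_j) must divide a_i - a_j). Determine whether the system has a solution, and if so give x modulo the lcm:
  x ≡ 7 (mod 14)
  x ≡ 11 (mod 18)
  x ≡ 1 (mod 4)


Moduli 14, 18, 4 are not pairwise coprime, so CRT works modulo lcm(m_i) when all pairwise compatibility conditions hold.
Pairwise compatibility: gcd(m_i, m_j) must divide a_i - a_j for every pair.
Merge one congruence at a time:
  Start: x ≡ 7 (mod 14).
  Combine with x ≡ 11 (mod 18): gcd(14, 18) = 2; 11 - 7 = 4, which IS divisible by 2, so compatible.
    Write x = 7 + 14·t and substitute into x ≡ 11 (mod 18): 14·t ≡ 11 − 7 = 4 (mod 18).
    Divide the congruence (and modulus) by g = 2: 7·t ≡ 2 (mod 9).
    The inverse of 7 mod 9 is 4 (since 7·4 = 28 = 3·9 + 1), so t ≡ 4·2 = 8 ≡ 8 (mod 9).
    Then x = 7 + 14·8 = 119, valid modulo lcm(14, 18) = 126: x ≡ 119 (mod 126).
  Combine with x ≡ 1 (mod 4): gcd(126, 4) = 2; 1 - 119 = -118, which IS divisible by 2, so compatible.
    Write x = 119 + 126·t and substitute into x ≡ 1 (mod 4): 126·t ≡ 1 − 119 = -118 (mod 4).
    Divide the congruence (and modulus) by g = 2: 63·t ≡ -59 (mod 2).
    Reduce coefficients mod 2: 1·t ≡ 1 (mod 2).
    So t ≡ 1 (mod 2).
    Then x = 119 + 126·1 = 245, valid modulo lcm(126, 4) = 252: x ≡ 245 (mod 252).
Verify: 245 mod 14 = 7, 245 mod 18 = 11, 245 mod 4 = 1.

x ≡ 245 (mod 252).


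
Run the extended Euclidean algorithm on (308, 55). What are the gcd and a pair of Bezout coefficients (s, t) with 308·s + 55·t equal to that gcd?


Euclidean algorithm on (308, 55) — divide until remainder is 0:
  308 = 5 · 55 + 33
  55 = 1 · 33 + 22
  33 = 1 · 22 + 11
  22 = 2 · 11 + 0
gcd(308, 55) = 11.
Track Bezout coefficients alongside the remainders: start with r₀ = 308 = a·1 + b·0 (s = 1, t = 0) and r₁ = 55 = a·0 + b·1 (s = 0, t = 1); each new remainder r_{k+1} = r_{k-1} − q_k·r_k inherits s_{k+1} = s_{k-1} − q_k·s_k, t_{k+1} = t_{k-1} − q_k·t_k, so r_k = a·s_k + b·t_k at every step:
  q = 5: r = 33, s = 1 − 5·0 = 1, t = 0 − 5·1 = -5  (check: 308·1 + 55·(-5) = 33)
  q = 1: r = 22, s = 0 − 1·1 = -1, t = 1 − 1·(-5) = 6  (check: 308·(-1) + 55·6 = 22)
  q = 1: r = 11, s = 1 − 1·(-1) = 2, t = -5 − 1·6 = -11  (check: 308·2 + 55·(-11) = 11)
The row with r = 11 (the gcd) gives the Bezout coefficients s = 2, t = -11.
Result: 308 · (2) + 55 · (-11) = 11.

gcd(308, 55) = 11; s = 2, t = -11 (check: 308·2 + 55·(-11) = 11).


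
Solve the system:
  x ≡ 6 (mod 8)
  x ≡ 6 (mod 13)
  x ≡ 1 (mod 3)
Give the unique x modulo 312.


Moduli 8, 13, 3 are pairwise coprime; by CRT there is a unique solution modulo M = 8 · 13 · 3 = 312.
Solve pairwise, accumulating the modulus:
  Start with x ≡ 6 (mod 8).
  Combine with x ≡ 6 (mod 13): since gcd(8, 13) = 1, we get a unique residue mod 104.
    Write x = 6 + 8·t and substitute into x ≡ 6 (mod 13): 8·t ≡ 6 − 6 = 0 (mod 13).
    The inverse of 8 mod 13 is 5 (since 8·5 = 40 = 3·13 + 1), so t ≡ 5·0 = 0 ≡ 0 (mod 13).
    Then x = 6 + 8·0 = 6, valid modulo lcm(8, 13) = 104: x ≡ 6 (mod 104).
  Combine with x ≡ 1 (mod 3): since gcd(104, 3) = 1, we get a unique residue mod 312.
    Write x = 6 + 104·t and substitute into x ≡ 1 (mod 3): 104·t ≡ 1 − 6 = -5 (mod 3).
    Reduce coefficients mod 3: 2·t ≡ 1 (mod 3).
    The inverse of 2 mod 3 is 2 (since 2·2 = 4 = 1·3 + 1), so t ≡ 2·1 = 2 ≡ 2 (mod 3).
    Then x = 6 + 104·2 = 214, valid modulo lcm(104, 3) = 312: x ≡ 214 (mod 312).
Verify: 214 mod 8 = 6 ✓, 214 mod 13 = 6 ✓, 214 mod 3 = 1 ✓.

x ≡ 214 (mod 312).


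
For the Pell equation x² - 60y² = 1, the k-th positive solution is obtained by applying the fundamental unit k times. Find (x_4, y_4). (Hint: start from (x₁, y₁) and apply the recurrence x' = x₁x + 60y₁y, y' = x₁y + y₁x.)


Step 1: Find the fundamental solution (x₁, y₁) of x² - 60y² = 1.
  Expand √60 as a continued fraction. a₀ = ⌊√60⌋ = 7; iterate m_{k+1} = d_k·a_k − m_k, d_{k+1} = (60 − m_{k+1}²)/d_k, a_{k+1} = ⌊(a₀ + m_{k+1})/d_{k+1}⌋ (starting m₀ = 0, d₀ = 1), with convergents p_k = a_k·p_{k-1} + p_{k-2}, q_k = a_k·q_{k-1} + q_{k-2} (p₋₁ = 1, q₋₁ = 0):
  k = 0: a₀ = 7; p₀/q₀ = 7/1; p₀² − 60·q₀² = 49 − 60 = -11.
  k = 1: m = 7, d = 11, a = ⌊(7 + 7)/11⌋ = 1; p/q = (1·7 + 1)/(1·1 + 0) = 8/1; p² − 60·q² = 64 − 60 = 4.
  k = 2: m = 4, d = 4, a = ⌊(7 + 4)/4⌋ = 2; p/q = (2·8 + 7)/(2·1 + 1) = 23/3; p² − 60·q² = 529 − 540 = -11.
  k = 3: m = 4, d = 11, a = ⌊(7 + 4)/11⌋ = 1; p/q = (1·23 + 8)/(1·3 + 1) = 31/4; p² − 60·q² = 961 − 960 = 1.
  The first convergent with p² − 60·q² = 1 gives the fundamental solution (x₁, y₁) = (31, 4).
Step 2: Apply the recurrence (x_{n+1}, y_{n+1}) = (x₁x_n + 60y₁y_n, x₁y_n + y₁x_n) repeatedly.
  From (x_1, y_1) = (31, 4): x_2 = 31·31 + 60·4·4 = 1921; y_2 = 31·4 + 4·31 = 248.
  From (x_2, y_2) = (1921, 248): x_3 = 31·1921 + 60·4·248 = 119071; y_3 = 31·248 + 4·1921 = 15372.
  From (x_3, y_3) = (119071, 15372): x_4 = 31·119071 + 60·4·15372 = 7380481; y_4 = 31·15372 + 4·119071 = 952816.
Step 3: Verify x_4² - 60·y_4² = 54471499791361 - 54471499791360 = 1 (should be 1). ✓

(x_1, y_1) = (31, 4); (x_4, y_4) = (7380481, 952816).


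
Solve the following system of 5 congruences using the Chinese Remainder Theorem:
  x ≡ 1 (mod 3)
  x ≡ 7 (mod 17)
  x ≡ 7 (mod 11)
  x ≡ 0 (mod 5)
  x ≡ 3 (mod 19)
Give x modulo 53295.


Product of moduli M = 3 · 17 · 11 · 5 · 19 = 53295.
Merge one congruence at a time:
  Start: x ≡ 1 (mod 3).
  Combine with x ≡ 7 (mod 17); new modulus lcm = 51.
    Write x = 1 + 3·t and substitute into x ≡ 7 (mod 17): 3·t ≡ 7 − 1 = 6 (mod 17).
    The inverse of 3 mod 17 is 6 (since 3·6 = 18 = 1·17 + 1), so t ≡ 6·6 = 36 ≡ 2 (mod 17).
    Then x = 1 + 3·2 = 7, valid modulo lcm(3, 17) = 51: x ≡ 7 (mod 51).
  Combine with x ≡ 7 (mod 11); new modulus lcm = 561.
    Write x = 7 + 51·t and substitute into x ≡ 7 (mod 11): 51·t ≡ 7 − 7 = 0 (mod 11).
    Reduce coefficients mod 11: 7·t ≡ 0 (mod 11).
    The inverse of 7 mod 11 is 8 (since 7·8 = 56 = 5·11 + 1), so t ≡ 8·0 = 0 ≡ 0 (mod 11).
    Then x = 7 + 51·0 = 7, valid modulo lcm(51, 11) = 561: x ≡ 7 (mod 561).
  Combine with x ≡ 0 (mod 5); new modulus lcm = 2805.
    Write x = 7 + 561·t and substitute into x ≡ 0 (mod 5): 561·t ≡ 0 − 7 = -7 (mod 5).
    Reduce coefficients mod 5: 1·t ≡ 3 (mod 5).
    So t ≡ 3 (mod 5).
    Then x = 7 + 561·3 = 1690, valid modulo lcm(561, 5) = 2805: x ≡ 1690 (mod 2805).
  Combine with x ≡ 3 (mod 19); new modulus lcm = 53295.
    Write x = 1690 + 2805·t and substitute into x ≡ 3 (mod 19): 2805·t ≡ 3 − 1690 = -1687 (mod 19).
    Reduce coefficients mod 19: 12·t ≡ 4 (mod 19).
    The inverse of 12 mod 19 is 8 (since 12·8 = 96 = 5·19 + 1), so t ≡ 8·4 = 32 ≡ 13 (mod 19).
    Then x = 1690 + 2805·13 = 38155, valid modulo lcm(2805, 19) = 53295: x ≡ 38155 (mod 53295).
Verify against each original: 38155 mod 3 = 1, 38155 mod 17 = 7, 38155 mod 11 = 7, 38155 mod 5 = 0, 38155 mod 19 = 3.

x ≡ 38155 (mod 53295).


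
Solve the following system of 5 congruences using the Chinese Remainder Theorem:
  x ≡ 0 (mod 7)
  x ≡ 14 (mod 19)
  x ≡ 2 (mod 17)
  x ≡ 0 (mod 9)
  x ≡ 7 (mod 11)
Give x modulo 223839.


Product of moduli M = 7 · 19 · 17 · 9 · 11 = 223839.
Merge one congruence at a time:
  Start: x ≡ 0 (mod 7).
  Combine with x ≡ 14 (mod 19); new modulus lcm = 133.
    Write x = 0 + 7·t and substitute into x ≡ 14 (mod 19): 7·t ≡ 14 − 0 = 14 (mod 19).
    The inverse of 7 mod 19 is 11 (since 7·11 = 77 = 4·19 + 1), so t ≡ 11·14 = 154 ≡ 2 (mod 19).
    Then x = 0 + 7·2 = 14, valid modulo lcm(7, 19) = 133: x ≡ 14 (mod 133).
  Combine with x ≡ 2 (mod 17); new modulus lcm = 2261.
    Write x = 14 + 133·t and substitute into x ≡ 2 (mod 17): 133·t ≡ 2 − 14 = -12 (mod 17).
    Reduce coefficients mod 17: 14·t ≡ 5 (mod 17).
    The inverse of 14 mod 17 is 11 (since 14·11 = 154 = 9·17 + 1), so t ≡ 11·5 = 55 ≡ 4 (mod 17).
    Then x = 14 + 133·4 = 546, valid modulo lcm(133, 17) = 2261: x ≡ 546 (mod 2261).
  Combine with x ≡ 0 (mod 9); new modulus lcm = 20349.
    Write x = 546 + 2261·t and substitute into x ≡ 0 (mod 9): 2261·t ≡ 0 − 546 = -546 (mod 9).
    Reduce coefficients mod 9: 2·t ≡ 3 (mod 9).
    The inverse of 2 mod 9 is 5 (since 2·5 = 10 = 1·9 + 1), so t ≡ 5·3 = 15 ≡ 6 (mod 9).
    Then x = 546 + 2261·6 = 14112, valid modulo lcm(2261, 9) = 20349: x ≡ 14112 (mod 20349).
  Combine with x ≡ 7 (mod 11); new modulus lcm = 223839.
    Write x = 14112 + 20349·t and substitute into x ≡ 7 (mod 11): 20349·t ≡ 7 − 14112 = -14105 (mod 11).
    Reduce coefficients mod 11: 10·t ≡ 8 (mod 11).
    The inverse of 10 mod 11 is 10 (since 10·10 = 100 = 9·11 + 1), so t ≡ 10·8 = 80 ≡ 3 (mod 11).
    Then x = 14112 + 20349·3 = 75159, valid modulo lcm(20349, 11) = 223839: x ≡ 75159 (mod 223839).
Verify against each original: 75159 mod 7 = 0, 75159 mod 19 = 14, 75159 mod 17 = 2, 75159 mod 9 = 0, 75159 mod 11 = 7.

x ≡ 75159 (mod 223839).


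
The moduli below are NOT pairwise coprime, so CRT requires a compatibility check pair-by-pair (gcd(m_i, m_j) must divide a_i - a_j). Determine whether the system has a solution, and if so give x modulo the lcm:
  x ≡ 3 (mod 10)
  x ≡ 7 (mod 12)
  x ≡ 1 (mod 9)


Moduli 10, 12, 9 are not pairwise coprime, so CRT works modulo lcm(m_i) when all pairwise compatibility conditions hold.
Pairwise compatibility: gcd(m_i, m_j) must divide a_i - a_j for every pair.
Merge one congruence at a time:
  Start: x ≡ 3 (mod 10).
  Combine with x ≡ 7 (mod 12): gcd(10, 12) = 2; 7 - 3 = 4, which IS divisible by 2, so compatible.
    Write x = 3 + 10·t and substitute into x ≡ 7 (mod 12): 10·t ≡ 7 − 3 = 4 (mod 12).
    Divide the congruence (and modulus) by g = 2: 5·t ≡ 2 (mod 6).
    The inverse of 5 mod 6 is 5 (since 5·5 = 25 = 4·6 + 1), so t ≡ 5·2 = 10 ≡ 4 (mod 6).
    Then x = 3 + 10·4 = 43, valid modulo lcm(10, 12) = 60: x ≡ 43 (mod 60).
  Combine with x ≡ 1 (mod 9): gcd(60, 9) = 3; 1 - 43 = -42, which IS divisible by 3, so compatible.
    Write x = 43 + 60·t and substitute into x ≡ 1 (mod 9): 60·t ≡ 1 − 43 = -42 (mod 9).
    Divide the congruence (and modulus) by g = 3: 20·t ≡ -14 (mod 3).
    Reduce coefficients mod 3: 2·t ≡ 1 (mod 3).
    The inverse of 2 mod 3 is 2 (since 2·2 = 4 = 1·3 + 1), so t ≡ 2·1 = 2 ≡ 2 (mod 3).
    Then x = 43 + 60·2 = 163, valid modulo lcm(60, 9) = 180: x ≡ 163 (mod 180).
Verify: 163 mod 10 = 3, 163 mod 12 = 7, 163 mod 9 = 1.

x ≡ 163 (mod 180).


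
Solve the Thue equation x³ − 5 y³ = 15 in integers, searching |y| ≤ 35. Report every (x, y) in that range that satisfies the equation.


The equation is x³ - 5y³ = 15. For fixed y, x³ = 5·y³ + 15, so a solution requires the RHS to be a perfect cube.
Strategy: iterate y from -35 to 35, compute RHS = 5·y³ + 15, and check whether it is a (positive or negative) perfect cube.
Check small values of y:
  y = 0: RHS = 15 is not a perfect cube.
  y = 1: RHS = 20 is not a perfect cube.
  y = -1: RHS = 10 is not a perfect cube.
  y = 2: RHS = 55 is not a perfect cube.
  y = -2: RHS = -25 is not a perfect cube.
  y = 3: RHS = 150 is not a perfect cube.
  y = -3: RHS = -120 is not a perfect cube.
Continuing the search up to |y| = 35 finds no solutions either.
No (x, y) in the scanned range satisfies the equation.

No integer solutions with |y| ≤ 35.


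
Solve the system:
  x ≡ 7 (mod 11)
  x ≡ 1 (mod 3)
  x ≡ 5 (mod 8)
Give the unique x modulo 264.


Moduli 11, 3, 8 are pairwise coprime; by CRT there is a unique solution modulo M = 11 · 3 · 8 = 264.
Solve pairwise, accumulating the modulus:
  Start with x ≡ 7 (mod 11).
  Combine with x ≡ 1 (mod 3): since gcd(11, 3) = 1, we get a unique residue mod 33.
    Write x = 7 + 11·t and substitute into x ≡ 1 (mod 3): 11·t ≡ 1 − 7 = -6 (mod 3).
    Reduce coefficients mod 3: 2·t ≡ 0 (mod 3).
    The inverse of 2 mod 3 is 2 (since 2·2 = 4 = 1·3 + 1), so t ≡ 2·0 = 0 ≡ 0 (mod 3).
    Then x = 7 + 11·0 = 7, valid modulo lcm(11, 3) = 33: x ≡ 7 (mod 33).
  Combine with x ≡ 5 (mod 8): since gcd(33, 8) = 1, we get a unique residue mod 264.
    Write x = 7 + 33·t and substitute into x ≡ 5 (mod 8): 33·t ≡ 5 − 7 = -2 (mod 8).
    Reduce coefficients mod 8: 1·t ≡ 6 (mod 8).
    So t ≡ 6 (mod 8).
    Then x = 7 + 33·6 = 205, valid modulo lcm(33, 8) = 264: x ≡ 205 (mod 264).
Verify: 205 mod 11 = 7 ✓, 205 mod 3 = 1 ✓, 205 mod 8 = 5 ✓.

x ≡ 205 (mod 264).


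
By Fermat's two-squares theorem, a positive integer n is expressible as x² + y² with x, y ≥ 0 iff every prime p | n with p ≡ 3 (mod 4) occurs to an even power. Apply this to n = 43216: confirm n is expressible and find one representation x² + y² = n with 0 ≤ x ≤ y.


Step 1: Factor n = 43216 = 2^4 · 37 · 73.
Step 2: Check the mod-4 condition on each prime factor: 2 = 2 (special); 37 ≡ 1 (mod 4), exponent 1; 73 ≡ 1 (mod 4), exponent 1.
All primes ≡ 3 (mod 4) appear to even exponent (or don't appear), so by the two-squares theorem n IS expressible as a sum of two squares.
Step 3: Build a representation. Group n = k² · m with k = 4 and m = 37 · 73 = 2701 (a product of primes ≡ 1 (mod 4)); a representation of m scales to one of n via (k·x)² + (k·y)² = k²(x² + y²). Each prime p ≡ 1 (mod 4) is itself a sum of two squares; find a² by testing p − a² for a perfect square:
  37: 37 − 1² = 36 = 6² ⇒ 37 = 1² + 6².
  73: 73 − 1² = 72, 73 − 2² = 69, 73 − 3² = 64 = 8² ⇒ 73 = 3² + 8².
  Combine using the Brahmagupta–Fibonacci identity (a² + b²)(c² + d²) = (ac − bd)² + (ad + bc)² = (ac + bd)² + (ad − bc)²:
  37 · 73 = 2701: from (1² + 6²)(3² + 8²), take (1·3 − 6·8, 1·8 + 6·3) = (3 − 48, 8 + 18) = (-45, 26); dropping signs (only squares matter) gives (45, 26); check 45² + 26² = 2025 + 676 = 2701 ✓.
  Scale by k = 4: (4·45, 4·26) = (180, 104).
Step 4: Order so x ≤ y and verify: 104² + 180² = 10816 + 32400 = 43216 = n. ✓

n = 43216 = 104² + 180² (one valid representation with x ≤ y).


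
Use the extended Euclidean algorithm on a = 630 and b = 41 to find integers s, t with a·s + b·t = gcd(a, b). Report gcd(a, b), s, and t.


Euclidean algorithm on (630, 41) — divide until remainder is 0:
  630 = 15 · 41 + 15
  41 = 2 · 15 + 11
  15 = 1 · 11 + 4
  11 = 2 · 4 + 3
  4 = 1 · 3 + 1
  3 = 3 · 1 + 0
gcd(630, 41) = 1.
Track Bezout coefficients alongside the remainders: start with r₀ = 630 = a·1 + b·0 (s = 1, t = 0) and r₁ = 41 = a·0 + b·1 (s = 0, t = 1); each new remainder r_{k+1} = r_{k-1} − q_k·r_k inherits s_{k+1} = s_{k-1} − q_k·s_k, t_{k+1} = t_{k-1} − q_k·t_k, so r_k = a·s_k + b·t_k at every step:
  q = 15: r = 15, s = 1 − 15·0 = 1, t = 0 − 15·1 = -15  (check: 630·1 + 41·(-15) = 15)
  q = 2: r = 11, s = 0 − 2·1 = -2, t = 1 − 2·(-15) = 31  (check: 630·(-2) + 41·31 = 11)
  q = 1: r = 4, s = 1 − 1·(-2) = 3, t = -15 − 1·31 = -46  (check: 630·3 + 41·(-46) = 4)
  q = 2: r = 3, s = -2 − 2·3 = -8, t = 31 − 2·(-46) = 123  (check: 630·(-8) + 41·123 = 3)
  q = 1: r = 1, s = 3 − 1·(-8) = 11, t = -46 − 1·123 = -169  (check: 630·11 + 41·(-169) = 1)
The row with r = 1 (the gcd) gives the Bezout coefficients s = 11, t = -169.
Result: 630 · (11) + 41 · (-169) = 1.

gcd(630, 41) = 1; s = 11, t = -169 (check: 630·11 + 41·(-169) = 1).


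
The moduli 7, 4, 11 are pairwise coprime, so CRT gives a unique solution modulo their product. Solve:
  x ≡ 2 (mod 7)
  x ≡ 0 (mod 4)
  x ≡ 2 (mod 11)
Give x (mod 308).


Moduli 7, 4, 11 are pairwise coprime; by CRT there is a unique solution modulo M = 7 · 4 · 11 = 308.
Solve pairwise, accumulating the modulus:
  Start with x ≡ 2 (mod 7).
  Combine with x ≡ 0 (mod 4): since gcd(7, 4) = 1, we get a unique residue mod 28.
    Write x = 2 + 7·t and substitute into x ≡ 0 (mod 4): 7·t ≡ 0 − 2 = -2 (mod 4).
    Reduce coefficients mod 4: 3·t ≡ 2 (mod 4).
    The inverse of 3 mod 4 is 3 (since 3·3 = 9 = 2·4 + 1), so t ≡ 3·2 = 6 ≡ 2 (mod 4).
    Then x = 2 + 7·2 = 16, valid modulo lcm(7, 4) = 28: x ≡ 16 (mod 28).
  Combine with x ≡ 2 (mod 11): since gcd(28, 11) = 1, we get a unique residue mod 308.
    Write x = 16 + 28·t and substitute into x ≡ 2 (mod 11): 28·t ≡ 2 − 16 = -14 (mod 11).
    Reduce coefficients mod 11: 6·t ≡ 8 (mod 11).
    The inverse of 6 mod 11 is 2 (since 6·2 = 12 = 1·11 + 1), so t ≡ 2·8 = 16 ≡ 5 (mod 11).
    Then x = 16 + 28·5 = 156, valid modulo lcm(28, 11) = 308: x ≡ 156 (mod 308).
Verify: 156 mod 7 = 2 ✓, 156 mod 4 = 0 ✓, 156 mod 11 = 2 ✓.

x ≡ 156 (mod 308).


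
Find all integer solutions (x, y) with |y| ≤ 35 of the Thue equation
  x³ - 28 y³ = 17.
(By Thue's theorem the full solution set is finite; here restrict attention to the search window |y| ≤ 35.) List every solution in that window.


The equation is x³ - 28y³ = 17. For fixed y, x³ = 28·y³ + 17, so a solution requires the RHS to be a perfect cube.
Strategy: iterate y from -35 to 35, compute RHS = 28·y³ + 17, and check whether it is a (positive or negative) perfect cube.
Check small values of y:
  y = 0: RHS = 17 is not a perfect cube.
  y = 1: RHS = 45 is not a perfect cube.
  y = -1: RHS = -11 is not a perfect cube.
  y = 2: RHS = 241 is not a perfect cube.
  y = -2: RHS = -207 is not a perfect cube.
  y = 3: RHS = 773 is not a perfect cube.
  y = -3: RHS = -739 is not a perfect cube.
Continuing the search up to |y| = 35 finds no solutions either.
No (x, y) in the scanned range satisfies the equation.

No integer solutions with |y| ≤ 35.


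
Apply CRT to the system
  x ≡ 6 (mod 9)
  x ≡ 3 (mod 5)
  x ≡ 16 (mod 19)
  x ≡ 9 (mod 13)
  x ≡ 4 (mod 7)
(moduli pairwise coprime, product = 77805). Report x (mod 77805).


Product of moduli M = 9 · 5 · 19 · 13 · 7 = 77805.
Merge one congruence at a time:
  Start: x ≡ 6 (mod 9).
  Combine with x ≡ 3 (mod 5); new modulus lcm = 45.
    Write x = 6 + 9·t and substitute into x ≡ 3 (mod 5): 9·t ≡ 3 − 6 = -3 (mod 5).
    Reduce coefficients mod 5: 4·t ≡ 2 (mod 5).
    The inverse of 4 mod 5 is 4 (since 4·4 = 16 = 3·5 + 1), so t ≡ 4·2 = 8 ≡ 3 (mod 5).
    Then x = 6 + 9·3 = 33, valid modulo lcm(9, 5) = 45: x ≡ 33 (mod 45).
  Combine with x ≡ 16 (mod 19); new modulus lcm = 855.
    Write x = 33 + 45·t and substitute into x ≡ 16 (mod 19): 45·t ≡ 16 − 33 = -17 (mod 19).
    Reduce coefficients mod 19: 7·t ≡ 2 (mod 19).
    The inverse of 7 mod 19 is 11 (since 7·11 = 77 = 4·19 + 1), so t ≡ 11·2 = 22 ≡ 3 (mod 19).
    Then x = 33 + 45·3 = 168, valid modulo lcm(45, 19) = 855: x ≡ 168 (mod 855).
  Combine with x ≡ 9 (mod 13); new modulus lcm = 11115.
    Write x = 168 + 855·t and substitute into x ≡ 9 (mod 13): 855·t ≡ 9 − 168 = -159 (mod 13).
    Reduce coefficients mod 13: 10·t ≡ 10 (mod 13).
    The inverse of 10 mod 13 is 4 (since 10·4 = 40 = 3·13 + 1), so t ≡ 4·10 = 40 ≡ 1 (mod 13).
    Then x = 168 + 855·1 = 1023, valid modulo lcm(855, 13) = 11115: x ≡ 1023 (mod 11115).
  Combine with x ≡ 4 (mod 7); new modulus lcm = 77805.
    Write x = 1023 + 11115·t and substitute into x ≡ 4 (mod 7): 11115·t ≡ 4 − 1023 = -1019 (mod 7).
    Reduce coefficients mod 7: 6·t ≡ 3 (mod 7).
    The inverse of 6 mod 7 is 6 (since 6·6 = 36 = 5·7 + 1), so t ≡ 6·3 = 18 ≡ 4 (mod 7).
    Then x = 1023 + 11115·4 = 45483, valid modulo lcm(11115, 7) = 77805: x ≡ 45483 (mod 77805).
Verify against each original: 45483 mod 9 = 6, 45483 mod 5 = 3, 45483 mod 19 = 16, 45483 mod 13 = 9, 45483 mod 7 = 4.

x ≡ 45483 (mod 77805).


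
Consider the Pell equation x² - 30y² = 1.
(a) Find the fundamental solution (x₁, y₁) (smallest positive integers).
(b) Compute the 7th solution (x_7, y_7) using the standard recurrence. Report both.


Step 1: Find the fundamental solution (x₁, y₁) of x² - 30y² = 1.
  Expand √30 as a continued fraction. a₀ = ⌊√30⌋ = 5; iterate m_{k+1} = d_k·a_k − m_k, d_{k+1} = (30 − m_{k+1}²)/d_k, a_{k+1} = ⌊(a₀ + m_{k+1})/d_{k+1}⌋ (starting m₀ = 0, d₀ = 1), with convergents p_k = a_k·p_{k-1} + p_{k-2}, q_k = a_k·q_{k-1} + q_{k-2} (p₋₁ = 1, q₋₁ = 0):
  k = 0: a₀ = 5; p₀/q₀ = 5/1; p₀² − 30·q₀² = 25 − 30 = -5.
  k = 1: m = 5, d = 5, a = ⌊(5 + 5)/5⌋ = 2; p/q = (2·5 + 1)/(2·1 + 0) = 11/2; p² − 30·q² = 121 − 120 = 1.
  The first convergent with p² − 30·q² = 1 gives the fundamental solution (x₁, y₁) = (11, 2).
Step 2: Apply the recurrence (x_{n+1}, y_{n+1}) = (x₁x_n + 30y₁y_n, x₁y_n + y₁x_n) repeatedly.
  From (x_1, y_1) = (11, 2): x_2 = 11·11 + 30·2·2 = 241; y_2 = 11·2 + 2·11 = 44.
  From (x_2, y_2) = (241, 44): x_3 = 11·241 + 30·2·44 = 5291; y_3 = 11·44 + 2·241 = 966.
  From (x_3, y_3) = (5291, 966): x_4 = 11·5291 + 30·2·966 = 116161; y_4 = 11·966 + 2·5291 = 21208.
  From (x_4, y_4) = (116161, 21208): x_5 = 11·116161 + 30·2·21208 = 2550251; y_5 = 11·21208 + 2·116161 = 465610.
  From (x_5, y_5) = (2550251, 465610): x_6 = 11·2550251 + 30·2·465610 = 55989361; y_6 = 11·465610 + 2·2550251 = 10222212.
  From (x_6, y_6) = (55989361, 10222212): x_7 = 11·55989361 + 30·2·10222212 = 1229215691; y_7 = 11·10222212 + 2·55989361 = 224423054.
Step 3: Verify x_7² - 30·y_7² = 1510971215000607481 - 1510971215000607480 = 1 (should be 1). ✓

(x_1, y_1) = (11, 2); (x_7, y_7) = (1229215691, 224423054).


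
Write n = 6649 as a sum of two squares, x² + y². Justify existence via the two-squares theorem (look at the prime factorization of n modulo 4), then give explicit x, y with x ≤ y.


Step 1: Factor n = 6649 = 61 · 109.
Step 2: Check the mod-4 condition on each prime factor: 61 ≡ 1 (mod 4), exponent 1; 109 ≡ 1 (mod 4), exponent 1.
All primes ≡ 3 (mod 4) appear to even exponent (or don't appear), so by the two-squares theorem n IS expressible as a sum of two squares.
Step 3: Build a representation. Here n = 61 · 109 is a product of primes ≡ 1 (mod 4). Each prime p ≡ 1 (mod 4) is itself a sum of two squares; find a² by testing p − a² for a perfect square:
  61: 61 − 1² = 60, 61 − 2² = 57, 61 − 3² = 52, 61 − 4² = 45, 61 − 5² = 36 = 6² ⇒ 61 = 5² + 6².
  109: 109 − 1² = 108, 109 − 2² = 105, 109 − 3² = 100 = 10² ⇒ 109 = 3² + 10².
  Combine using the Brahmagupta–Fibonacci identity (a² + b²)(c² + d²) = (ac − bd)² + (ad + bc)² = (ac + bd)² + (ad − bc)²:
  61 · 109 = 6649: from (5² + 6²)(3² + 10²), take (5·3 − 6·10, 5·10 + 6·3) = (15 − 60, 50 + 18) = (-45, 68); dropping signs (only squares matter) gives (45, 68); check 45² + 68² = 2025 + 4624 = 6649 ✓.
Step 4: Order so x ≤ y and verify: 45² + 68² = 2025 + 4624 = 6649 = n. ✓

n = 6649 = 45² + 68² (one valid representation with x ≤ y).


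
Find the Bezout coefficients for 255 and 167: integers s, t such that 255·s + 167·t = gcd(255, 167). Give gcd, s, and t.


Euclidean algorithm on (255, 167) — divide until remainder is 0:
  255 = 1 · 167 + 88
  167 = 1 · 88 + 79
  88 = 1 · 79 + 9
  79 = 8 · 9 + 7
  9 = 1 · 7 + 2
  7 = 3 · 2 + 1
  2 = 2 · 1 + 0
gcd(255, 167) = 1.
Track Bezout coefficients alongside the remainders: start with r₀ = 255 = a·1 + b·0 (s = 1, t = 0) and r₁ = 167 = a·0 + b·1 (s = 0, t = 1); each new remainder r_{k+1} = r_{k-1} − q_k·r_k inherits s_{k+1} = s_{k-1} − q_k·s_k, t_{k+1} = t_{k-1} − q_k·t_k, so r_k = a·s_k + b·t_k at every step:
  q = 1: r = 88, s = 1 − 1·0 = 1, t = 0 − 1·1 = -1  (check: 255·1 + 167·(-1) = 88)
  q = 1: r = 79, s = 0 − 1·1 = -1, t = 1 − 1·(-1) = 2  (check: 255·(-1) + 167·2 = 79)
  q = 1: r = 9, s = 1 − 1·(-1) = 2, t = -1 − 1·2 = -3  (check: 255·2 + 167·(-3) = 9)
  q = 8: r = 7, s = -1 − 8·2 = -17, t = 2 − 8·(-3) = 26  (check: 255·(-17) + 167·26 = 7)
  q = 1: r = 2, s = 2 − 1·(-17) = 19, t = -3 − 1·26 = -29  (check: 255·19 + 167·(-29) = 2)
  q = 3: r = 1, s = -17 − 3·19 = -74, t = 26 − 3·(-29) = 113  (check: 255·(-74) + 167·113 = 1)
The row with r = 1 (the gcd) gives the Bezout coefficients s = -74, t = 113.
Result: 255 · (-74) + 167 · (113) = 1.

gcd(255, 167) = 1; s = -74, t = 113 (check: 255·(-74) + 167·113 = 1).


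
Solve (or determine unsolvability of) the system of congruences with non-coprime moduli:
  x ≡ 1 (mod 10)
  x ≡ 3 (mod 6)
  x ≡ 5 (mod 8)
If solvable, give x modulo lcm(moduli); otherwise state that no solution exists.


Moduli 10, 6, 8 are not pairwise coprime, so CRT works modulo lcm(m_i) when all pairwise compatibility conditions hold.
Pairwise compatibility: gcd(m_i, m_j) must divide a_i - a_j for every pair.
Merge one congruence at a time:
  Start: x ≡ 1 (mod 10).
  Combine with x ≡ 3 (mod 6): gcd(10, 6) = 2; 3 - 1 = 2, which IS divisible by 2, so compatible.
    Write x = 1 + 10·t and substitute into x ≡ 3 (mod 6): 10·t ≡ 3 − 1 = 2 (mod 6).
    Divide the congruence (and modulus) by g = 2: 5·t ≡ 1 (mod 3).
    Reduce coefficients mod 3: 2·t ≡ 1 (mod 3).
    The inverse of 2 mod 3 is 2 (since 2·2 = 4 = 1·3 + 1), so t ≡ 2·1 = 2 ≡ 2 (mod 3).
    Then x = 1 + 10·2 = 21, valid modulo lcm(10, 6) = 30: x ≡ 21 (mod 30).
  Combine with x ≡ 5 (mod 8): gcd(30, 8) = 2; 5 - 21 = -16, which IS divisible by 2, so compatible.
    Write x = 21 + 30·t and substitute into x ≡ 5 (mod 8): 30·t ≡ 5 − 21 = -16 (mod 8).
    Divide the congruence (and modulus) by g = 2: 15·t ≡ -8 (mod 4).
    Reduce coefficients mod 4: 3·t ≡ 0 (mod 4).
    The inverse of 3 mod 4 is 3 (since 3·3 = 9 = 2·4 + 1), so t ≡ 3·0 = 0 ≡ 0 (mod 4).
    Then x = 21 + 30·0 = 21, valid modulo lcm(30, 8) = 120: x ≡ 21 (mod 120).
Verify: 21 mod 10 = 1, 21 mod 6 = 3, 21 mod 8 = 5.

x ≡ 21 (mod 120).


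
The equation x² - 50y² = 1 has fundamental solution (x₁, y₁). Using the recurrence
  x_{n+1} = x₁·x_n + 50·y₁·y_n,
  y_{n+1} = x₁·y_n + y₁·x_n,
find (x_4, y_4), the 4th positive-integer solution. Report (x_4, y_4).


Step 1: Find the fundamental solution (x₁, y₁) of x² - 50y² = 1.
  Expand √50 as a continued fraction. a₀ = ⌊√50⌋ = 7; iterate m_{k+1} = d_k·a_k − m_k, d_{k+1} = (50 − m_{k+1}²)/d_k, a_{k+1} = ⌊(a₀ + m_{k+1})/d_{k+1}⌋ (starting m₀ = 0, d₀ = 1), with convergents p_k = a_k·p_{k-1} + p_{k-2}, q_k = a_k·q_{k-1} + q_{k-2} (p₋₁ = 1, q₋₁ = 0):
  k = 0: a₀ = 7; p₀/q₀ = 7/1; p₀² − 50·q₀² = 49 − 50 = -1.
  k = 1: m = 7, d = 1, a = ⌊(7 + 7)/1⌋ = 14; p/q = (14·7 + 1)/(14·1 + 0) = 99/14; p² − 50·q² = 9801 − 9800 = 1.
  The first convergent with p² − 50·q² = 1 gives the fundamental solution (x₁, y₁) = (99, 14).
Step 2: Apply the recurrence (x_{n+1}, y_{n+1}) = (x₁x_n + 50y₁y_n, x₁y_n + y₁x_n) repeatedly.
  From (x_1, y_1) = (99, 14): x_2 = 99·99 + 50·14·14 = 19601; y_2 = 99·14 + 14·99 = 2772.
  From (x_2, y_2) = (19601, 2772): x_3 = 99·19601 + 50·14·2772 = 3880899; y_3 = 99·2772 + 14·19601 = 548842.
  From (x_3, y_3) = (3880899, 548842): x_4 = 99·3880899 + 50·14·548842 = 768398401; y_4 = 99·548842 + 14·3880899 = 108667944.
Step 3: Verify x_4² - 50·y_4² = 590436102659356801 - 590436102659356800 = 1 (should be 1). ✓

(x_1, y_1) = (99, 14); (x_4, y_4) = (768398401, 108667944).


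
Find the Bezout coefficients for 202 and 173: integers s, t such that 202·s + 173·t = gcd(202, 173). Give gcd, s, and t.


Euclidean algorithm on (202, 173) — divide until remainder is 0:
  202 = 1 · 173 + 29
  173 = 5 · 29 + 28
  29 = 1 · 28 + 1
  28 = 28 · 1 + 0
gcd(202, 173) = 1.
Track Bezout coefficients alongside the remainders: start with r₀ = 202 = a·1 + b·0 (s = 1, t = 0) and r₁ = 173 = a·0 + b·1 (s = 0, t = 1); each new remainder r_{k+1} = r_{k-1} − q_k·r_k inherits s_{k+1} = s_{k-1} − q_k·s_k, t_{k+1} = t_{k-1} − q_k·t_k, so r_k = a·s_k + b·t_k at every step:
  q = 1: r = 29, s = 1 − 1·0 = 1, t = 0 − 1·1 = -1  (check: 202·1 + 173·(-1) = 29)
  q = 5: r = 28, s = 0 − 5·1 = -5, t = 1 − 5·(-1) = 6  (check: 202·(-5) + 173·6 = 28)
  q = 1: r = 1, s = 1 − 1·(-5) = 6, t = -1 − 1·6 = -7  (check: 202·6 + 173·(-7) = 1)
The row with r = 1 (the gcd) gives the Bezout coefficients s = 6, t = -7.
Result: 202 · (6) + 173 · (-7) = 1.

gcd(202, 173) = 1; s = 6, t = -7 (check: 202·6 + 173·(-7) = 1).


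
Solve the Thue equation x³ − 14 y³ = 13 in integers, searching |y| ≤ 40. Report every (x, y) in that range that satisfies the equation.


The equation is x³ - 14y³ = 13. For fixed y, x³ = 14·y³ + 13, so a solution requires the RHS to be a perfect cube.
Strategy: iterate y from -40 to 40, compute RHS = 14·y³ + 13, and check whether it is a (positive or negative) perfect cube.
Check small values of y:
  y = 0: RHS = 13 is not a perfect cube.
  y = 1: RHS = 27 = (3)³ ⇒ x = 3 works.
  y = -1: RHS = -1 = (-1)³ ⇒ x = -1 works.
  y = 2: RHS = 125 = (5)³ ⇒ x = 5 works.
  y = -2: RHS = -99 is not a perfect cube.
  y = 3: RHS = 391 is not a perfect cube.
  y = -3: RHS = -365 is not a perfect cube.
Continuing the search up to |y| = 40 finds no further solutions beyond those listed.
Collected solutions: (-1, -1), (3, 1), (5, 2).

Solutions (with |y| ≤ 40): (-1, -1), (3, 1), (5, 2).


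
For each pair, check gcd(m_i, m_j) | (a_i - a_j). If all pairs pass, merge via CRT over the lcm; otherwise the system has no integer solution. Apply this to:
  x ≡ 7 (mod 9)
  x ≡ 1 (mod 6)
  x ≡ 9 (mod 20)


Moduli 9, 6, 20 are not pairwise coprime, so CRT works modulo lcm(m_i) when all pairwise compatibility conditions hold.
Pairwise compatibility: gcd(m_i, m_j) must divide a_i - a_j for every pair.
Merge one congruence at a time:
  Start: x ≡ 7 (mod 9).
  Combine with x ≡ 1 (mod 6): gcd(9, 6) = 3; 1 - 7 = -6, which IS divisible by 3, so compatible.
    Write x = 7 + 9·t and substitute into x ≡ 1 (mod 6): 9·t ≡ 1 − 7 = -6 (mod 6).
    Divide the congruence (and modulus) by g = 3: 3·t ≡ -2 (mod 2).
    Reduce coefficients mod 2: 1·t ≡ 0 (mod 2).
    So t ≡ 0 (mod 2).
    Then x = 7 + 9·0 = 7, valid modulo lcm(9, 6) = 18: x ≡ 7 (mod 18).
  Combine with x ≡ 9 (mod 20): gcd(18, 20) = 2; 9 - 7 = 2, which IS divisible by 2, so compatible.
    Write x = 7 + 18·t and substitute into x ≡ 9 (mod 20): 18·t ≡ 9 − 7 = 2 (mod 20).
    Divide the congruence (and modulus) by g = 2: 9·t ≡ 1 (mod 10).
    The inverse of 9 mod 10 is 9 (since 9·9 = 81 = 8·10 + 1), so t ≡ 9·1 = 9 ≡ 9 (mod 10).
    Then x = 7 + 18·9 = 169, valid modulo lcm(18, 20) = 180: x ≡ 169 (mod 180).
Verify: 169 mod 9 = 7, 169 mod 6 = 1, 169 mod 20 = 9.

x ≡ 169 (mod 180).


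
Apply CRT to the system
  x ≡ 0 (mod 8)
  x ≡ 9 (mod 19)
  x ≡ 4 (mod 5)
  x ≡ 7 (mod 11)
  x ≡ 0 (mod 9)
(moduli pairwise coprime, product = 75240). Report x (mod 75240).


Product of moduli M = 8 · 19 · 5 · 11 · 9 = 75240.
Merge one congruence at a time:
  Start: x ≡ 0 (mod 8).
  Combine with x ≡ 9 (mod 19); new modulus lcm = 152.
    Write x = 0 + 8·t and substitute into x ≡ 9 (mod 19): 8·t ≡ 9 − 0 = 9 (mod 19).
    The inverse of 8 mod 19 is 12 (since 8·12 = 96 = 5·19 + 1), so t ≡ 12·9 = 108 ≡ 13 (mod 19).
    Then x = 0 + 8·13 = 104, valid modulo lcm(8, 19) = 152: x ≡ 104 (mod 152).
  Combine with x ≡ 4 (mod 5); new modulus lcm = 760.
    Write x = 104 + 152·t and substitute into x ≡ 4 (mod 5): 152·t ≡ 4 − 104 = -100 (mod 5).
    Reduce coefficients mod 5: 2·t ≡ 0 (mod 5).
    The inverse of 2 mod 5 is 3 (since 2·3 = 6 = 1·5 + 1), so t ≡ 3·0 = 0 ≡ 0 (mod 5).
    Then x = 104 + 152·0 = 104, valid modulo lcm(152, 5) = 760: x ≡ 104 (mod 760).
  Combine with x ≡ 7 (mod 11); new modulus lcm = 8360.
    Write x = 104 + 760·t and substitute into x ≡ 7 (mod 11): 760·t ≡ 7 − 104 = -97 (mod 11).
    Reduce coefficients mod 11: 1·t ≡ 2 (mod 11).
    So t ≡ 2 (mod 11).
    Then x = 104 + 760·2 = 1624, valid modulo lcm(760, 11) = 8360: x ≡ 1624 (mod 8360).
  Combine with x ≡ 0 (mod 9); new modulus lcm = 75240.
    Write x = 1624 + 8360·t and substitute into x ≡ 0 (mod 9): 8360·t ≡ 0 − 1624 = -1624 (mod 9).
    Reduce coefficients mod 9: 8·t ≡ 5 (mod 9).
    The inverse of 8 mod 9 is 8 (since 8·8 = 64 = 7·9 + 1), so t ≡ 8·5 = 40 ≡ 4 (mod 9).
    Then x = 1624 + 8360·4 = 35064, valid modulo lcm(8360, 9) = 75240: x ≡ 35064 (mod 75240).
Verify against each original: 35064 mod 8 = 0, 35064 mod 19 = 9, 35064 mod 5 = 4, 35064 mod 11 = 7, 35064 mod 9 = 0.

x ≡ 35064 (mod 75240).


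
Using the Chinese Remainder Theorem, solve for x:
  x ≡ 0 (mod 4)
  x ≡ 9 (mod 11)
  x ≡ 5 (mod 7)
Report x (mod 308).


Moduli 4, 11, 7 are pairwise coprime; by CRT there is a unique solution modulo M = 4 · 11 · 7 = 308.
Solve pairwise, accumulating the modulus:
  Start with x ≡ 0 (mod 4).
  Combine with x ≡ 9 (mod 11): since gcd(4, 11) = 1, we get a unique residue mod 44.
    Write x = 0 + 4·t and substitute into x ≡ 9 (mod 11): 4·t ≡ 9 − 0 = 9 (mod 11).
    The inverse of 4 mod 11 is 3 (since 4·3 = 12 = 1·11 + 1), so t ≡ 3·9 = 27 ≡ 5 (mod 11).
    Then x = 0 + 4·5 = 20, valid modulo lcm(4, 11) = 44: x ≡ 20 (mod 44).
  Combine with x ≡ 5 (mod 7): since gcd(44, 7) = 1, we get a unique residue mod 308.
    Write x = 20 + 44·t and substitute into x ≡ 5 (mod 7): 44·t ≡ 5 − 20 = -15 (mod 7).
    Reduce coefficients mod 7: 2·t ≡ 6 (mod 7).
    The inverse of 2 mod 7 is 4 (since 2·4 = 8 = 1·7 + 1), so t ≡ 4·6 = 24 ≡ 3 (mod 7).
    Then x = 20 + 44·3 = 152, valid modulo lcm(44, 7) = 308: x ≡ 152 (mod 308).
Verify: 152 mod 4 = 0 ✓, 152 mod 11 = 9 ✓, 152 mod 7 = 5 ✓.

x ≡ 152 (mod 308).


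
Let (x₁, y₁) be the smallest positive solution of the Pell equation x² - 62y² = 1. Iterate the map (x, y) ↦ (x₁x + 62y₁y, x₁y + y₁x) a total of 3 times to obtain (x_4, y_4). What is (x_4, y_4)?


Step 1: Find the fundamental solution (x₁, y₁) of x² - 62y² = 1.
  Expand √62 as a continued fraction. a₀ = ⌊√62⌋ = 7; iterate m_{k+1} = d_k·a_k − m_k, d_{k+1} = (62 − m_{k+1}²)/d_k, a_{k+1} = ⌊(a₀ + m_{k+1})/d_{k+1}⌋ (starting m₀ = 0, d₀ = 1), with convergents p_k = a_k·p_{k-1} + p_{k-2}, q_k = a_k·q_{k-1} + q_{k-2} (p₋₁ = 1, q₋₁ = 0):
  k = 0: a₀ = 7; p₀/q₀ = 7/1; p₀² − 62·q₀² = 49 − 62 = -13.
  k = 1: m = 7, d = 13, a = ⌊(7 + 7)/13⌋ = 1; p/q = (1·7 + 1)/(1·1 + 0) = 8/1; p² − 62·q² = 64 − 62 = 2.
  k = 2: m = 6, d = 2, a = ⌊(7 + 6)/2⌋ = 6; p/q = (6·8 + 7)/(6·1 + 1) = 55/7; p² − 62·q² = 3025 − 3038 = -13.
  k = 3: m = 6, d = 13, a = ⌊(7 + 6)/13⌋ = 1; p/q = (1·55 + 8)/(1·7 + 1) = 63/8; p² − 62·q² = 3969 − 3968 = 1.
  The first convergent with p² − 62·q² = 1 gives the fundamental solution (x₁, y₁) = (63, 8).
Step 2: Apply the recurrence (x_{n+1}, y_{n+1}) = (x₁x_n + 62y₁y_n, x₁y_n + y₁x_n) repeatedly.
  From (x_1, y_1) = (63, 8): x_2 = 63·63 + 62·8·8 = 7937; y_2 = 63·8 + 8·63 = 1008.
  From (x_2, y_2) = (7937, 1008): x_3 = 63·7937 + 62·8·1008 = 999999; y_3 = 63·1008 + 8·7937 = 127000.
  From (x_3, y_3) = (999999, 127000): x_4 = 63·999999 + 62·8·127000 = 125991937; y_4 = 63·127000 + 8·999999 = 16000992.
Step 3: Verify x_4² - 62·y_4² = 15873968189011969 - 15873968189011968 = 1 (should be 1). ✓

(x_1, y_1) = (63, 8); (x_4, y_4) = (125991937, 16000992).


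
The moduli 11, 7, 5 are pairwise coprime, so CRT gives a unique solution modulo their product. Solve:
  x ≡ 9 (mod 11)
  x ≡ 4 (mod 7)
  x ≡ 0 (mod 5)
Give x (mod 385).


Moduli 11, 7, 5 are pairwise coprime; by CRT there is a unique solution modulo M = 11 · 7 · 5 = 385.
Solve pairwise, accumulating the modulus:
  Start with x ≡ 9 (mod 11).
  Combine with x ≡ 4 (mod 7): since gcd(11, 7) = 1, we get a unique residue mod 77.
    Write x = 9 + 11·t and substitute into x ≡ 4 (mod 7): 11·t ≡ 4 − 9 = -5 (mod 7).
    Reduce coefficients mod 7: 4·t ≡ 2 (mod 7).
    The inverse of 4 mod 7 is 2 (since 4·2 = 8 = 1·7 + 1), so t ≡ 2·2 = 4 ≡ 4 (mod 7).
    Then x = 9 + 11·4 = 53, valid modulo lcm(11, 7) = 77: x ≡ 53 (mod 77).
  Combine with x ≡ 0 (mod 5): since gcd(77, 5) = 1, we get a unique residue mod 385.
    Write x = 53 + 77·t and substitute into x ≡ 0 (mod 5): 77·t ≡ 0 − 53 = -53 (mod 5).
    Reduce coefficients mod 5: 2·t ≡ 2 (mod 5).
    The inverse of 2 mod 5 is 3 (since 2·3 = 6 = 1·5 + 1), so t ≡ 3·2 = 6 ≡ 1 (mod 5).
    Then x = 53 + 77·1 = 130, valid modulo lcm(77, 5) = 385: x ≡ 130 (mod 385).
Verify: 130 mod 11 = 9 ✓, 130 mod 7 = 4 ✓, 130 mod 5 = 0 ✓.

x ≡ 130 (mod 385).


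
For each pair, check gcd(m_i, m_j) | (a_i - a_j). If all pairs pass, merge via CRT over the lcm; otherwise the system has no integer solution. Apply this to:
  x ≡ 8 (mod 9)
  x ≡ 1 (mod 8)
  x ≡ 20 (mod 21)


Moduli 9, 8, 21 are not pairwise coprime, so CRT works modulo lcm(m_i) when all pairwise compatibility conditions hold.
Pairwise compatibility: gcd(m_i, m_j) must divide a_i - a_j for every pair.
Merge one congruence at a time:
  Start: x ≡ 8 (mod 9).
  Combine with x ≡ 1 (mod 8): gcd(9, 8) = 1; 1 - 8 = -7, which IS divisible by 1, so compatible.
    Write x = 8 + 9·t and substitute into x ≡ 1 (mod 8): 9·t ≡ 1 − 8 = -7 (mod 8).
    Reduce coefficients mod 8: 1·t ≡ 1 (mod 8).
    So t ≡ 1 (mod 8).
    Then x = 8 + 9·1 = 17, valid modulo lcm(9, 8) = 72: x ≡ 17 (mod 72).
  Combine with x ≡ 20 (mod 21): gcd(72, 21) = 3; 20 - 17 = 3, which IS divisible by 3, so compatible.
    Write x = 17 + 72·t and substitute into x ≡ 20 (mod 21): 72·t ≡ 20 − 17 = 3 (mod 21).
    Divide the congruence (and modulus) by g = 3: 24·t ≡ 1 (mod 7).
    Reduce coefficients mod 7: 3·t ≡ 1 (mod 7).
    The inverse of 3 mod 7 is 5 (since 3·5 = 15 = 2·7 + 1), so t ≡ 5·1 = 5 ≡ 5 (mod 7).
    Then x = 17 + 72·5 = 377, valid modulo lcm(72, 21) = 504: x ≡ 377 (mod 504).
Verify: 377 mod 9 = 8, 377 mod 8 = 1, 377 mod 21 = 20.

x ≡ 377 (mod 504).


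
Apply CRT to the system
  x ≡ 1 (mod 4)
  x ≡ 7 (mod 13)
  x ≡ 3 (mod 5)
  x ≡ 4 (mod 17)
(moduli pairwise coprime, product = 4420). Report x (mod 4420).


Product of moduli M = 4 · 13 · 5 · 17 = 4420.
Merge one congruence at a time:
  Start: x ≡ 1 (mod 4).
  Combine with x ≡ 7 (mod 13); new modulus lcm = 52.
    Write x = 1 + 4·t and substitute into x ≡ 7 (mod 13): 4·t ≡ 7 − 1 = 6 (mod 13).
    The inverse of 4 mod 13 is 10 (since 4·10 = 40 = 3·13 + 1), so t ≡ 10·6 = 60 ≡ 8 (mod 13).
    Then x = 1 + 4·8 = 33, valid modulo lcm(4, 13) = 52: x ≡ 33 (mod 52).
  Combine with x ≡ 3 (mod 5); new modulus lcm = 260.
    Write x = 33 + 52·t and substitute into x ≡ 3 (mod 5): 52·t ≡ 3 − 33 = -30 (mod 5).
    Reduce coefficients mod 5: 2·t ≡ 0 (mod 5).
    The inverse of 2 mod 5 is 3 (since 2·3 = 6 = 1·5 + 1), so t ≡ 3·0 = 0 ≡ 0 (mod 5).
    Then x = 33 + 52·0 = 33, valid modulo lcm(52, 5) = 260: x ≡ 33 (mod 260).
  Combine with x ≡ 4 (mod 17); new modulus lcm = 4420.
    Write x = 33 + 260·t and substitute into x ≡ 4 (mod 17): 260·t ≡ 4 − 33 = -29 (mod 17).
    Reduce coefficients mod 17: 5·t ≡ 5 (mod 17).
    The inverse of 5 mod 17 is 7 (since 5·7 = 35 = 2·17 + 1), so t ≡ 7·5 = 35 ≡ 1 (mod 17).
    Then x = 33 + 260·1 = 293, valid modulo lcm(260, 17) = 4420: x ≡ 293 (mod 4420).
Verify against each original: 293 mod 4 = 1, 293 mod 13 = 7, 293 mod 5 = 3, 293 mod 17 = 4.

x ≡ 293 (mod 4420).


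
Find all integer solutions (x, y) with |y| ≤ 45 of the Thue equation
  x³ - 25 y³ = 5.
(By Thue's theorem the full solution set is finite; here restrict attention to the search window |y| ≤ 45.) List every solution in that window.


The equation is x³ - 25y³ = 5. For fixed y, x³ = 25·y³ + 5, so a solution requires the RHS to be a perfect cube.
Strategy: iterate y from -45 to 45, compute RHS = 25·y³ + 5, and check whether it is a (positive or negative) perfect cube.
Check small values of y:
  y = 0: RHS = 5 is not a perfect cube.
  y = 1: RHS = 30 is not a perfect cube.
  y = -1: RHS = -20 is not a perfect cube.
  y = 2: RHS = 205 is not a perfect cube.
  y = -2: RHS = -195 is not a perfect cube.
  y = 3: RHS = 680 is not a perfect cube.
  y = -3: RHS = -670 is not a perfect cube.
Continuing the search up to |y| = 45 finds no solutions either.
No (x, y) in the scanned range satisfies the equation.

No integer solutions with |y| ≤ 45.
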